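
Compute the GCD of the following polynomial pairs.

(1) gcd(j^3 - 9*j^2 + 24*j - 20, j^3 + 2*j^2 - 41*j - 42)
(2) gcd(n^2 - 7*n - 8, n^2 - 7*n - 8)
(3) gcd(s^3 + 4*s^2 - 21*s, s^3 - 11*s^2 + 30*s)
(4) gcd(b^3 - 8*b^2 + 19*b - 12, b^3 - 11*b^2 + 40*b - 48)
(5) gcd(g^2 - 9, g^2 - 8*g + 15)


(1) = gcd((j - 5)*(j - 2)^2, (j - 6)*(j + 1)*(j + 7)) = 1
(2) = gcd((n - 8)*(n + 1), (n - 8)*(n + 1)) = n^2 - 7*n - 8
(3) = s
(4) = gcd((b - 4)*(b - 3)*(b - 1), (b - 4)^2*(b - 3)) = b^2 - 7*b + 12
(5) = gcd((g - 3)*(g + 3), (g - 5)*(g - 3)) = g - 3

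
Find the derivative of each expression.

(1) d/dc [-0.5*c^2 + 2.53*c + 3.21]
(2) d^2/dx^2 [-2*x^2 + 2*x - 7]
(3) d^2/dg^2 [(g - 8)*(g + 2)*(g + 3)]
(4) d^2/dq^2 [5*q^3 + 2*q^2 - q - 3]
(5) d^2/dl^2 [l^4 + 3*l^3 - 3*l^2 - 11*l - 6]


(1) = 2.53 - 1.0*c
(2) = -4
(3) = 6*g - 6
(4) = 30*q + 4
(5) = 12*l^2 + 18*l - 6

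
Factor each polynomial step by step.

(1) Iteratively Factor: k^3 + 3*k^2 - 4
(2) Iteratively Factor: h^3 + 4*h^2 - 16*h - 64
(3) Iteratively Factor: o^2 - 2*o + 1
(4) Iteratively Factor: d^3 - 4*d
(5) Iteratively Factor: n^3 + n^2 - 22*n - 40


(1) = (k + 2)*(k^2 + k - 2) = (k - 1)*(k + 2)*(k + 2)
(2) = (h + 4)*(h^2 - 16) = (h + 4)^2*(h - 4)
(3) = (o - 1)*(o - 1)
(4) = (d - 2)*(d^2 + 2*d) = d*(d - 2)*(d + 2)
(5) = (n + 2)*(n^2 - n - 20) = (n + 2)*(n + 4)*(n - 5)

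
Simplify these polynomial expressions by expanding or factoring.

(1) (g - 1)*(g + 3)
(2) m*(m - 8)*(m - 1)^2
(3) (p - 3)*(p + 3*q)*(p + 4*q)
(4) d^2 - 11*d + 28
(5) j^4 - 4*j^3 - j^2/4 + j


(1) = g^2 + 2*g - 3
(2) = m^4 - 10*m^3 + 17*m^2 - 8*m
(3) = p^3 + 7*p^2*q - 3*p^2 + 12*p*q^2 - 21*p*q - 36*q^2
(4) = (d - 7)*(d - 4)
(5) = j*(j - 4)*(j - 1/2)*(j + 1/2)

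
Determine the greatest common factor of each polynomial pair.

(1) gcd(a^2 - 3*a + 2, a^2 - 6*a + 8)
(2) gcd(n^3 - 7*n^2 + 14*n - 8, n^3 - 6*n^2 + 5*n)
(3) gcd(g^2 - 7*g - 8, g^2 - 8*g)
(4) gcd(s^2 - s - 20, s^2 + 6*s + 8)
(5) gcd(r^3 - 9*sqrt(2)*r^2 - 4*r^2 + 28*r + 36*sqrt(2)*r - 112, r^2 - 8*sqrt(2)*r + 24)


(1) = a - 2
(2) = gcd((n - 4)*(n - 2)*(n - 1), n*(n - 5)*(n - 1)) = n - 1
(3) = g - 8
(4) = gcd((s - 5)*(s + 4), (s + 2)*(s + 4)) = s + 4
(5) = gcd((r - 4)*(r - 7*sqrt(2))*(r - 2*sqrt(2)), (r - 6*sqrt(2))*(r - 2*sqrt(2))) = r - 2*sqrt(2)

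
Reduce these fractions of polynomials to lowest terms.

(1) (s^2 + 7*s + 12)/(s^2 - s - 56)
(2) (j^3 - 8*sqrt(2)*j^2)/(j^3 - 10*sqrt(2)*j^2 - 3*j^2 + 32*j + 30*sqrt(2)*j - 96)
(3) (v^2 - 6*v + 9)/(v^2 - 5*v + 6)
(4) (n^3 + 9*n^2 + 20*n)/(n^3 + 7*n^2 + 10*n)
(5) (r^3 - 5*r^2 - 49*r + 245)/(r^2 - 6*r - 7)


(1) = (s^2 + 7*s + 12)/(s^2 - s - 56)
(2) = j^2/(j^2 + j*(-3 - 2*sqrt(2)) + 6*sqrt(2))
(3) = (v - 3)/(v - 2)
(4) = (n + 4)/(n + 2)
(5) = (r^2 + 2*r - 35)/(r + 1)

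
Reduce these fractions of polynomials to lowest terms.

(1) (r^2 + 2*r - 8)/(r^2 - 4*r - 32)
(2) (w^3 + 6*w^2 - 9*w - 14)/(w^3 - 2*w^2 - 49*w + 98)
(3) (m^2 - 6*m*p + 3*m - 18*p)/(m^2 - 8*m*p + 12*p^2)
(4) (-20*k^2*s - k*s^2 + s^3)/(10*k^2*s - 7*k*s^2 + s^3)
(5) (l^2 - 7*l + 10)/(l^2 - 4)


(1) = (r - 2)/(r - 8)
(2) = (w + 1)/(w - 7)
(3) = (-m - 3)/(-m + 2*p)
(4) = (4*k + s)/(-2*k + s)
(5) = (l - 5)/(l + 2)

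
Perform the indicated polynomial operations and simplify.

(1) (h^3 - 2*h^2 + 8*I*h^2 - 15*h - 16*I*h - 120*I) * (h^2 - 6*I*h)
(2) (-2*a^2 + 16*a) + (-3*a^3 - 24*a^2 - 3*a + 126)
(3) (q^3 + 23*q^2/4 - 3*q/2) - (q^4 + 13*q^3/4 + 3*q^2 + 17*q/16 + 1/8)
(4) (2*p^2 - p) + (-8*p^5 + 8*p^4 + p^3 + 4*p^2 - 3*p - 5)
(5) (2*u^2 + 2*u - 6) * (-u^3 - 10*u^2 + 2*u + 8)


(1) = h^5 - 2*h^4 + 2*I*h^4 + 33*h^3 - 4*I*h^3 - 96*h^2 - 30*I*h^2 - 720*h
(2) = -3*a^3 - 26*a^2 + 13*a + 126
(3) = -q^4 - 9*q^3/4 + 11*q^2/4 - 41*q/16 - 1/8
(4) = -8*p^5 + 8*p^4 + p^3 + 6*p^2 - 4*p - 5
(5) = -2*u^5 - 22*u^4 - 10*u^3 + 80*u^2 + 4*u - 48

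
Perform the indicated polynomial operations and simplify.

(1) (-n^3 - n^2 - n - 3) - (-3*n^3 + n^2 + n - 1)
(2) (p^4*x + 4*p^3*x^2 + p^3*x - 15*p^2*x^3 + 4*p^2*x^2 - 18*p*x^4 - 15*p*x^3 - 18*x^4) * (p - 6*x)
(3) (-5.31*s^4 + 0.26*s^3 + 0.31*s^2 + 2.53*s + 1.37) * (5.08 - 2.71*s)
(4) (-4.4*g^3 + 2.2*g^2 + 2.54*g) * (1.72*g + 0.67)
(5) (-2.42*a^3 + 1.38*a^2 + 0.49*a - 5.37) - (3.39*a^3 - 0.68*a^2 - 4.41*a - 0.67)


(1) = 2*n^3 - 2*n^2 - 2*n - 2
(2) = p^5*x - 2*p^4*x^2 + p^4*x - 39*p^3*x^3 - 2*p^3*x^2 + 72*p^2*x^4 - 39*p^2*x^3 + 108*p*x^5 + 72*p*x^4 + 108*x^5
(3) = 14.3901*s^5 - 27.6794*s^4 + 0.4807*s^3 - 5.2815*s^2 + 9.1397*s + 6.9596
(4) = -7.568*g^4 + 0.836*g^3 + 5.8428*g^2 + 1.7018*g
(5) = -5.81*a^3 + 2.06*a^2 + 4.9*a - 4.7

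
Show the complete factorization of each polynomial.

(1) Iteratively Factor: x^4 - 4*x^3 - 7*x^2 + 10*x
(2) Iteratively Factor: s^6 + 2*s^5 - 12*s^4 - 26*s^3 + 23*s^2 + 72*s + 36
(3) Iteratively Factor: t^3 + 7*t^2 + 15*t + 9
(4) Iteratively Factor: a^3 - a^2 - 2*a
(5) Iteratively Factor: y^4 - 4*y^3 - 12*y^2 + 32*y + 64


(1) = (x - 5)*(x^3 + x^2 - 2*x) = (x - 5)*(x + 2)*(x^2 - x) = (x - 5)*(x - 1)*(x + 2)*(x)
(2) = (s + 1)*(s^5 + s^4 - 13*s^3 - 13*s^2 + 36*s + 36) = (s - 2)*(s + 1)*(s^4 + 3*s^3 - 7*s^2 - 27*s - 18) = (s - 3)*(s - 2)*(s + 1)*(s^3 + 6*s^2 + 11*s + 6) = (s - 3)*(s - 2)*(s + 1)^2*(s^2 + 5*s + 6) = (s - 3)*(s - 2)*(s + 1)^2*(s + 2)*(s + 3)
(3) = (t + 3)*(t^2 + 4*t + 3) = (t + 3)^2*(t + 1)
(4) = (a)*(a^2 - a - 2) = a*(a + 1)*(a - 2)
(5) = (y - 4)*(y^3 - 12*y - 16) = (y - 4)^2*(y^2 + 4*y + 4) = (y - 4)^2*(y + 2)*(y + 2)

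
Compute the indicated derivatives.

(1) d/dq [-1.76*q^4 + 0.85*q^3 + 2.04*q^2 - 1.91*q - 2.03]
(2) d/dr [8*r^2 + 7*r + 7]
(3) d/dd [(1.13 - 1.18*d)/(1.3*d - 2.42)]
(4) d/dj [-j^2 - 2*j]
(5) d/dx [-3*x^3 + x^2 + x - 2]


(1) = -7.04*q^3 + 2.55*q^2 + 4.08*q - 1.91
(2) = 16*r + 7
(3) = (1.80258*d - 3.355572)/(1.3*d - 2.42)^3
(4) = -2*j - 2
(5) = -9*x^2 + 2*x + 1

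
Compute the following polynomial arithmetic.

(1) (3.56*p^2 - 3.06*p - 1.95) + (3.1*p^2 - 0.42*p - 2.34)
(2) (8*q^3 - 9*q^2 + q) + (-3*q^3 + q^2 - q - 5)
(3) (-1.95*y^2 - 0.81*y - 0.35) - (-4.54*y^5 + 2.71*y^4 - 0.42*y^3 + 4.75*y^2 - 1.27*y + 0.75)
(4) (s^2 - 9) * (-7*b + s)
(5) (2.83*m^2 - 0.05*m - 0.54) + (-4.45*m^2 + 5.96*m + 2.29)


(1) = 6.66*p^2 - 3.48*p - 4.29
(2) = 5*q^3 - 8*q^2 - 5
(3) = 4.54*y^5 - 2.71*y^4 + 0.42*y^3 - 6.7*y^2 + 0.46*y - 1.1
(4) = -7*b*s^2 + 63*b + s^3 - 9*s
(5) = -1.62*m^2 + 5.91*m + 1.75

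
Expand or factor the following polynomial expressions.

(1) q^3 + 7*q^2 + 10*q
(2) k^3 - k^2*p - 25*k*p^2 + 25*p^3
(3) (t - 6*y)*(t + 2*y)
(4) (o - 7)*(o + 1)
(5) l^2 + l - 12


(1) = q*(q + 2)*(q + 5)
(2) = (k - 5*p)*(k - p)*(k + 5*p)
(3) = t^2 - 4*t*y - 12*y^2
(4) = o^2 - 6*o - 7
(5) = (l - 3)*(l + 4)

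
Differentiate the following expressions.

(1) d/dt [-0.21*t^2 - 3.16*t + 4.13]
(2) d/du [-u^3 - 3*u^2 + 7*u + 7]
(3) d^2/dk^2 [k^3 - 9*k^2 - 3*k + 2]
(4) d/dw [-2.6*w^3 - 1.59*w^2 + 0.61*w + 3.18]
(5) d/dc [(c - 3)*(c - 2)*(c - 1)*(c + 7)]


(1) = -0.42*t - 3.16
(2) = -3*u^2 - 6*u + 7
(3) = 6*k - 18
(4) = -7.8*w^2 - 3.18*w + 0.61
(5) = 4*c^3 + 3*c^2 - 62*c + 71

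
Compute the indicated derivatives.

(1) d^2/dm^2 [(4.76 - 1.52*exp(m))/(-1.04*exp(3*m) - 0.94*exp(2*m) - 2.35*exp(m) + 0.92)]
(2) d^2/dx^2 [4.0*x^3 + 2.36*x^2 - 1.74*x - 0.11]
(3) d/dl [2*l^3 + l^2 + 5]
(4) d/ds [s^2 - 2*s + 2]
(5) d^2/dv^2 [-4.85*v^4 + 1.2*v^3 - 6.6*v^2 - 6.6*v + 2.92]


(1) = (6.576128*exp(6*m) - 41.877888*exp(5*m) - 64.703584*exp(4*m) - 24.541936*exp(3*m) - 64.646856*exp(2*m) - 39.466652*exp(m) - 9.004592)*exp(m)/(1.124864*exp(9*m) + 3.050112*exp(8*m) + 10.382112*exp(7*m) + 11.629528*exp(6*m) + 18.063228*exp(5*m) - 0.356166*exp(4*m) + 3.424963*exp(3*m) - 12.855252*exp(2*m) + 5.96712*exp(m) - 0.778688)
(2) = 24.0*x + 4.72
(3) = 2*l*(3*l + 1)
(4) = 2*s - 2
(5) = -58.2*v^2 + 7.2*v - 13.2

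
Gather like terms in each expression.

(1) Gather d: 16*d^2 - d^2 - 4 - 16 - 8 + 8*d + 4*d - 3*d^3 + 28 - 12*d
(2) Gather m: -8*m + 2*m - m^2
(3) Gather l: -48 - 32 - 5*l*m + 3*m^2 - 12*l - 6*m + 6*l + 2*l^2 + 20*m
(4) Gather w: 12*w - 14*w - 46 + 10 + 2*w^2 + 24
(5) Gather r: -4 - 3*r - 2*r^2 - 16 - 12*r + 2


(1) = -3*d^3 + 15*d^2
(2) = -m^2 - 6*m
(3) = 2*l^2 + l*(-5*m - 6) + 3*m^2 + 14*m - 80
(4) = 2*w^2 - 2*w - 12
(5) = -2*r^2 - 15*r - 18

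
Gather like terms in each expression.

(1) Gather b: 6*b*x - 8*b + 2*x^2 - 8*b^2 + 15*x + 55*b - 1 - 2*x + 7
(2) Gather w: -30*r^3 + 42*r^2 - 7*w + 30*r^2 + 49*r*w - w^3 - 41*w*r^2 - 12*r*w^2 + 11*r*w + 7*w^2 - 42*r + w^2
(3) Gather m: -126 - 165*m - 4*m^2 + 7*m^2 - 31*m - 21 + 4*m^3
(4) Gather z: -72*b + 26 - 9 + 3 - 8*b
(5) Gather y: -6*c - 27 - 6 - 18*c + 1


(1) = -8*b^2 + b*(6*x + 47) + 2*x^2 + 13*x + 6
(2) = -30*r^3 + 72*r^2 - 42*r - w^3 + w^2*(8 - 12*r) + w*(-41*r^2 + 60*r - 7)
(3) = 4*m^3 + 3*m^2 - 196*m - 147
(4) = 20 - 80*b
(5) = -24*c - 32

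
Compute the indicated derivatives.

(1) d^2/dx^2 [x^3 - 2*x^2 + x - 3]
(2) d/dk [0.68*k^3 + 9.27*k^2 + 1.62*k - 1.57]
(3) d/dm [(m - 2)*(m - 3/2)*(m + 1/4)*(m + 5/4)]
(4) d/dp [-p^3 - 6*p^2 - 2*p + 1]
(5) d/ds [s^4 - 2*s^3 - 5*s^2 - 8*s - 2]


(1) = 6*x - 4
(2) = 2.04*k^2 + 18.54*k + 1.62
(3) = 4*m^3 - 6*m^2 - 31*m/8 + 109/32
(4) = -3*p^2 - 12*p - 2
(5) = 4*s^3 - 6*s^2 - 10*s - 8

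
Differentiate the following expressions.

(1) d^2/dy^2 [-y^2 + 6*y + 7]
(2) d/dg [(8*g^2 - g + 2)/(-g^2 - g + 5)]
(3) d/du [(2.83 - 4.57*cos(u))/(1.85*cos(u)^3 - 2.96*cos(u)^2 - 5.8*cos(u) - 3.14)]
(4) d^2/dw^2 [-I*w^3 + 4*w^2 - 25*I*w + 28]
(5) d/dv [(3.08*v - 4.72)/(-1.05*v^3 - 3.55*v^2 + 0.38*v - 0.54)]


(1) = -2
(2) = 3*(-3*g^2 + 28*g - 1)/(g^4 + 2*g^3 - 9*g^2 - 10*g + 25)
(3) = (-16.909*cos(u)^3 + 29.2337*cos(u)^2 - 16.7536*cos(u) - 30.7638)*sin(u)/(3.4225*cos(u)^6 - 10.952*cos(u)^5 - 12.6984*cos(u)^4 + 22.718*cos(u)^3 + 52.2288*cos(u)^2 + 36.424*cos(u) + 9.8596)
(4) = -6*I*w + 8
(5) = (6.468*v^3 - 3.934*v^2 - 33.512*v + 0.1304)/(1.1025*v^6 + 7.455*v^5 + 11.8045*v^4 - 1.564*v^3 + 3.9784*v^2 - 0.4104*v + 0.2916)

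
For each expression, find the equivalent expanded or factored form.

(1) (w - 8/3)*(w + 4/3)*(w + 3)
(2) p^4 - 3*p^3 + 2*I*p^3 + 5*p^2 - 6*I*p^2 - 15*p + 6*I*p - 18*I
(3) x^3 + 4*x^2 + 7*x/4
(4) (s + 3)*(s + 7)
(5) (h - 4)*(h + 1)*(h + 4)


(1) = w^3 + 5*w^2/3 - 68*w/9 - 32/3
(2) = (p - 3)*(p - 2*I)*(p + I)*(p + 3*I)
(3) = x*(x + 1/2)*(x + 7/2)
(4) = s^2 + 10*s + 21
(5) = h^3 + h^2 - 16*h - 16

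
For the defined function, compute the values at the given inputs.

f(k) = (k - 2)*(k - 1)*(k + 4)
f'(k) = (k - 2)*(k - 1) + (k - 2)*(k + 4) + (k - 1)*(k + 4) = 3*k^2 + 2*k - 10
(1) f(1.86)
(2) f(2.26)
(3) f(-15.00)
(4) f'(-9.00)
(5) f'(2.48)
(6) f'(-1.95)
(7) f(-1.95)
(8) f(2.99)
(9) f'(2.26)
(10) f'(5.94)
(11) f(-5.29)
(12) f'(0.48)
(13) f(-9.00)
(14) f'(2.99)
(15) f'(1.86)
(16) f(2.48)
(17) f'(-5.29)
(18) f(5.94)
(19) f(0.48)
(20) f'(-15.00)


(1) = -0.71
(2) = 2.05
(3) = -2992.00
(4) = 215.00
(5) = 13.41
(6) = -2.49
(7) = 23.89
(8) = 13.77
(9) = 9.84
(10) = 107.73
(11) = -59.15
(12) = -8.35
(13) = -550.00
(14) = 22.80
(15) = 4.10
(16) = 4.60
(17) = 63.37
(18) = 193.47
(19) = 3.54
(20) = 635.00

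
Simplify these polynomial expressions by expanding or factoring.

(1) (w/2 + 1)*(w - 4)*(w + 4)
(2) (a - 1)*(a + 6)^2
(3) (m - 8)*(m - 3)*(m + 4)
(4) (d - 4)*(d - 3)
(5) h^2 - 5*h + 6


(1) = w^3/2 + w^2 - 8*w - 16
(2) = a^3 + 11*a^2 + 24*a - 36
(3) = m^3 - 7*m^2 - 20*m + 96
(4) = d^2 - 7*d + 12
(5) = (h - 3)*(h - 2)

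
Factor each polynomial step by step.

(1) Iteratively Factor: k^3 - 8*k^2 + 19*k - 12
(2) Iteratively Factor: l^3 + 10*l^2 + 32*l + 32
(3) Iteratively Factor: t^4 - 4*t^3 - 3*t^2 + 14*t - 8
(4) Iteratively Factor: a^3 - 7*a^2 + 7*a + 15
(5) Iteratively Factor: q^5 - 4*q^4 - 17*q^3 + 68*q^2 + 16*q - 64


(1) = (k - 1)*(k^2 - 7*k + 12) = (k - 4)*(k - 1)*(k - 3)
(2) = (l + 2)*(l^2 + 8*l + 16) = (l + 2)*(l + 4)*(l + 4)
(3) = (t - 1)*(t^3 - 3*t^2 - 6*t + 8) = (t - 4)*(t - 1)*(t^2 + t - 2) = (t - 4)*(t - 1)^2*(t + 2)
(4) = (a - 3)*(a^2 - 4*a - 5) = (a - 3)*(a + 1)*(a - 5)
(5) = (q + 1)*(q^4 - 5*q^3 - 12*q^2 + 80*q - 64) = (q - 4)*(q + 1)*(q^3 - q^2 - 16*q + 16) = (q - 4)^2*(q + 1)*(q^2 + 3*q - 4) = (q - 4)^2*(q - 1)*(q + 1)*(q + 4)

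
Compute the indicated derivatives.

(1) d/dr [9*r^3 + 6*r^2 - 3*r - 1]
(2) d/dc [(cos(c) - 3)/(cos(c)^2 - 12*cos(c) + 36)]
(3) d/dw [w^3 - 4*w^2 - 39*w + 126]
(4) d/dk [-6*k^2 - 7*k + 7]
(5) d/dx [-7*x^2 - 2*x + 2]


(1) = 27*r^2 + 12*r - 3
(2) = sin(2*c)/(2*(cos(c) - 6)^3)
(3) = 3*w^2 - 8*w - 39
(4) = -12*k - 7
(5) = -14*x - 2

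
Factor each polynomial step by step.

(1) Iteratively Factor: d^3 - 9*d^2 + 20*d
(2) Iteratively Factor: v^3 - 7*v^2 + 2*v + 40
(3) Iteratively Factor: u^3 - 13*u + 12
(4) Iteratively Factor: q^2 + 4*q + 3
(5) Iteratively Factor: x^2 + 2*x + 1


(1) = (d - 4)*(d^2 - 5*d) = (d - 5)*(d - 4)*(d)
(2) = (v + 2)*(v^2 - 9*v + 20) = (v - 5)*(v + 2)*(v - 4)
(3) = (u + 4)*(u^2 - 4*u + 3) = (u - 1)*(u + 4)*(u - 3)
(4) = (q + 3)*(q + 1)
(5) = (x + 1)*(x + 1)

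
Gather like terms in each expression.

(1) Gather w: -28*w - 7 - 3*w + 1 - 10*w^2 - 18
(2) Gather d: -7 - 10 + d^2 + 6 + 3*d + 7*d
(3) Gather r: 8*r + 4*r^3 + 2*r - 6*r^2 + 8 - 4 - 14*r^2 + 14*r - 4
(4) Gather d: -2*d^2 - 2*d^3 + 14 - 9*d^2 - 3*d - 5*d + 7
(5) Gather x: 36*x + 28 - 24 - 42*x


(1) = -10*w^2 - 31*w - 24
(2) = d^2 + 10*d - 11
(3) = 4*r^3 - 20*r^2 + 24*r
(4) = -2*d^3 - 11*d^2 - 8*d + 21
(5) = 4 - 6*x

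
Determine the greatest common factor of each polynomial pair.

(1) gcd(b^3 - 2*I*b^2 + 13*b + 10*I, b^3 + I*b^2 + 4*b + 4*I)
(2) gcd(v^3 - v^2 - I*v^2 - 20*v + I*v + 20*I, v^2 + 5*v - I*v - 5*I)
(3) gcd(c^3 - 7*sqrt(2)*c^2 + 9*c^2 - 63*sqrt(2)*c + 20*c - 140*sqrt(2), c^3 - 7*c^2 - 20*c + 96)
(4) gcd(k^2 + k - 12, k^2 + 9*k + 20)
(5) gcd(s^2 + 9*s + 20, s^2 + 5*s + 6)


(1) = gcd((b - 5*I)*(b + I)*(b + 2*I), (b - 2*I)*(b + I)*(b + 2*I)) = b^2 + 3*I*b - 2
(2) = v - I
(3) = gcd((c + 4)*(c + 5)*(c - 7*sqrt(2)), (c - 8)*(c - 3)*(c + 4)) = c + 4
(4) = gcd((k - 3)*(k + 4), (k + 4)*(k + 5)) = k + 4
(5) = gcd((s + 4)*(s + 5), (s + 2)*(s + 3)) = 1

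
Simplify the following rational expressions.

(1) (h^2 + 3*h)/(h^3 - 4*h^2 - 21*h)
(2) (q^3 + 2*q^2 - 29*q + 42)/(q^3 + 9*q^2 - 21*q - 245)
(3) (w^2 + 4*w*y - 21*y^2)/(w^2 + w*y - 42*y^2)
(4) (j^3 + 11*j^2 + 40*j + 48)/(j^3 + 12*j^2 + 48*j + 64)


(1) = 1/(h - 7)
(2) = (q^2 - 5*q + 6)/(q^2 + 2*q - 35)
(3) = (-w + 3*y)/(-w + 6*y)
(4) = (j + 3)/(j + 4)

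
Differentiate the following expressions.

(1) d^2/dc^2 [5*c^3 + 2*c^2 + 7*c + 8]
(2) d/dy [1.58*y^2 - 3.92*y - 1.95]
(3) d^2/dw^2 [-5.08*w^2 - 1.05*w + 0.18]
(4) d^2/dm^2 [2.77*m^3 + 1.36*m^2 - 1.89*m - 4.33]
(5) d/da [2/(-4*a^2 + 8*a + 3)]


(1) = 30*c + 4
(2) = 3.16*y - 3.92
(3) = -10.1600000000000
(4) = 16.62*m + 2.72
(5) = 16*(a - 1)/(-4*a^2 + 8*a + 3)^2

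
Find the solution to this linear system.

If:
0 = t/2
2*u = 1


Then:
t = 0
u = 1/2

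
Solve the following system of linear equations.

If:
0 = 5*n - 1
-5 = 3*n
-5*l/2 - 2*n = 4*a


Then:
No Solution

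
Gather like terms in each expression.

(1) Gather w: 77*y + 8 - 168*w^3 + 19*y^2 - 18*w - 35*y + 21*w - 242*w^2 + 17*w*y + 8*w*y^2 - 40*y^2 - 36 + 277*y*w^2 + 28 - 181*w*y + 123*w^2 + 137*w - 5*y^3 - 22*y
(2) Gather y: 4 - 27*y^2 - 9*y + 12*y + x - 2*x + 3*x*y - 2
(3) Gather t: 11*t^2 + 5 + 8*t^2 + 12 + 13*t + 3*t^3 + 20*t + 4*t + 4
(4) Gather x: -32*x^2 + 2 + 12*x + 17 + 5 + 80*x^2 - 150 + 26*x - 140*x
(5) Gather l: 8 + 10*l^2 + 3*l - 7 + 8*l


(1) = -168*w^3 + w^2*(277*y - 119) + w*(8*y^2 - 164*y + 140) - 5*y^3 - 21*y^2 + 20*y
(2) = -x - 27*y^2 + y*(3*x + 3) + 2
(3) = 3*t^3 + 19*t^2 + 37*t + 21
(4) = 48*x^2 - 102*x - 126
(5) = 10*l^2 + 11*l + 1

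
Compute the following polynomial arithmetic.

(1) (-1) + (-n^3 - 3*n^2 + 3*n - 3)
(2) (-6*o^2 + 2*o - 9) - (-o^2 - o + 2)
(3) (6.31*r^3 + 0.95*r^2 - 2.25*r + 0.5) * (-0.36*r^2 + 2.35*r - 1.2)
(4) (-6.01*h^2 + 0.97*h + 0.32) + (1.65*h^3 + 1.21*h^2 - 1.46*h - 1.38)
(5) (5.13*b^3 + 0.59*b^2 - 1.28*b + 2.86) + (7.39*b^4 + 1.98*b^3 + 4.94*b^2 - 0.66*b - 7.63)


(1) = -n^3 - 3*n^2 + 3*n - 4
(2) = -5*o^2 + 3*o - 11
(3) = -2.2716*r^5 + 14.4865*r^4 - 4.5295*r^3 - 6.6075*r^2 + 3.875*r - 0.6
(4) = 1.65*h^3 - 4.8*h^2 - 0.49*h - 1.06
(5) = 7.39*b^4 + 7.11*b^3 + 5.53*b^2 - 1.94*b - 4.77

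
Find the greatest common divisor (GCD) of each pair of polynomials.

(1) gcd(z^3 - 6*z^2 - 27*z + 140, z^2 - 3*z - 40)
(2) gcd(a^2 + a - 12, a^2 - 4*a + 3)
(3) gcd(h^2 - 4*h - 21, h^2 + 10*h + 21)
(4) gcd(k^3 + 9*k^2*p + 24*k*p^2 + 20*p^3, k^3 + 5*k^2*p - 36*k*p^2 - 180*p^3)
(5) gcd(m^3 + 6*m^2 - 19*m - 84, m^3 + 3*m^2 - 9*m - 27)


(1) = gcd((z - 7)*(z - 4)*(z + 5), (z - 8)*(z + 5)) = z + 5
(2) = gcd((a - 3)*(a + 4), (a - 3)*(a - 1)) = a - 3
(3) = gcd((h - 7)*(h + 3), (h + 3)*(h + 7)) = h + 3
(4) = k + 5*p
(5) = gcd((m - 4)*(m + 3)*(m + 7), (m - 3)*(m + 3)^2) = m + 3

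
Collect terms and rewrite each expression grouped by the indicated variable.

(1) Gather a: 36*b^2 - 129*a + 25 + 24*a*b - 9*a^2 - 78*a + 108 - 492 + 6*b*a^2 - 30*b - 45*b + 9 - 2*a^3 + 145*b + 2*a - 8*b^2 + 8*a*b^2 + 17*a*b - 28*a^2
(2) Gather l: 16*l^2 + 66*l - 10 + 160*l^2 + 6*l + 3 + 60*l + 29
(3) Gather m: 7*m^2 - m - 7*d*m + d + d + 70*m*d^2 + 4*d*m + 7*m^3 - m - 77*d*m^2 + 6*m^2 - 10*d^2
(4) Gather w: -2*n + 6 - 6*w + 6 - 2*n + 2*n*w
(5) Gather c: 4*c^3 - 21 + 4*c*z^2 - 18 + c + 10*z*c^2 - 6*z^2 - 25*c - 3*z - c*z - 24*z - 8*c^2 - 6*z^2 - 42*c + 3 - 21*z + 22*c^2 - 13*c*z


(1) = -2*a^3 + a^2*(6*b - 37) + a*(8*b^2 + 41*b - 205) + 28*b^2 + 70*b - 350
(2) = 176*l^2 + 132*l + 22
(3) = -10*d^2 + 2*d + 7*m^3 + m^2*(13 - 77*d) + m*(70*d^2 - 3*d - 2)
(4) = -4*n + w*(2*n - 6) + 12
(5) = 4*c^3 + c^2*(10*z + 14) + c*(4*z^2 - 14*z - 66) - 12*z^2 - 48*z - 36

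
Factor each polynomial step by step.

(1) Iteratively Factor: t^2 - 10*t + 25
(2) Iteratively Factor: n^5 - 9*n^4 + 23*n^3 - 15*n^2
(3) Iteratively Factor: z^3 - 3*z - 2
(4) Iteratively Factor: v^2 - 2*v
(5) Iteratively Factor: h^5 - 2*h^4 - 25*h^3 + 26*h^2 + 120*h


(1) = (t - 5)*(t - 5)
(2) = (n - 5)*(n^4 - 4*n^3 + 3*n^2) = (n - 5)*(n - 3)*(n^3 - n^2) = n*(n - 5)*(n - 3)*(n^2 - n) = n^2*(n - 5)*(n - 3)*(n - 1)
(3) = (z + 1)*(z^2 - z - 2) = (z - 2)*(z + 1)*(z + 1)
(4) = (v - 2)*(v)
(5) = (h + 4)*(h^4 - 6*h^3 - h^2 + 30*h) = h*(h + 4)*(h^3 - 6*h^2 - h + 30) = h*(h - 3)*(h + 4)*(h^2 - 3*h - 10) = h*(h - 3)*(h + 2)*(h + 4)*(h - 5)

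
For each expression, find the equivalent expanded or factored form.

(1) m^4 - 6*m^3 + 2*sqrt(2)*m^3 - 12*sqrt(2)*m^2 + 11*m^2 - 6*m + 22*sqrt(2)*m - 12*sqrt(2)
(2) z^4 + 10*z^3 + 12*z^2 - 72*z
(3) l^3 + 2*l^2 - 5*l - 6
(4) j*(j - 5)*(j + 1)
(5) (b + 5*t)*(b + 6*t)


(1) = (m - 3)*(m - 2)*(m - 1)*(m + 2*sqrt(2))
(2) = z*(z - 2)*(z + 6)^2
(3) = (l - 2)*(l + 1)*(l + 3)
(4) = j^3 - 4*j^2 - 5*j
(5) = b^2 + 11*b*t + 30*t^2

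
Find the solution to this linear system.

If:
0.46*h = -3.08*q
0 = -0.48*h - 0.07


Then:
h = -0.15
q = 0.02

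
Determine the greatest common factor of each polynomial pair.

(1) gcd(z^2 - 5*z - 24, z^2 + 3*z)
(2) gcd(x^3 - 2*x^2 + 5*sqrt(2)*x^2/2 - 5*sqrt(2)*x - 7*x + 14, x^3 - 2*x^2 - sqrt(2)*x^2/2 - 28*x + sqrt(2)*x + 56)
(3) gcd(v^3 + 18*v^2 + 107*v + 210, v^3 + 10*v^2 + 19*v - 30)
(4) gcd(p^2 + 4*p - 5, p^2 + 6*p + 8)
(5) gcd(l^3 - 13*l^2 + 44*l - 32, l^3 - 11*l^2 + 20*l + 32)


(1) = gcd((z - 8)*(z + 3), z*(z + 3)) = z + 3
(2) = gcd((x - 2)*(x - sqrt(2))*(x + 7*sqrt(2)/2), (x - 2)*(x - 4*sqrt(2))*(x + 7*sqrt(2)/2)) = x^2 + x*(-2 + 7*sqrt(2)/2) - 7*sqrt(2)
(3) = v^2 + 11*v + 30
(4) = gcd((p - 1)*(p + 5), (p + 2)*(p + 4)) = 1
(5) = l^2 - 12*l + 32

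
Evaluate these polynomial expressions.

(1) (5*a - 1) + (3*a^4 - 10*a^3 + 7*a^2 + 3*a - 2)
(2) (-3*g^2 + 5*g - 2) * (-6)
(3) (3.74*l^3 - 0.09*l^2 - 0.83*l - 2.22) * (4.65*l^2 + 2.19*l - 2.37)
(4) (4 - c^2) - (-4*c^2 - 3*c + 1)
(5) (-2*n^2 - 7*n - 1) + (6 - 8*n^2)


(1) = 3*a^4 - 10*a^3 + 7*a^2 + 8*a - 3
(2) = 18*g^2 - 30*g + 12
(3) = 17.391*l^5 + 7.7721*l^4 - 12.9204*l^3 - 11.9274*l^2 - 2.8947*l + 5.2614
(4) = 3*c^2 + 3*c + 3
(5) = -10*n^2 - 7*n + 5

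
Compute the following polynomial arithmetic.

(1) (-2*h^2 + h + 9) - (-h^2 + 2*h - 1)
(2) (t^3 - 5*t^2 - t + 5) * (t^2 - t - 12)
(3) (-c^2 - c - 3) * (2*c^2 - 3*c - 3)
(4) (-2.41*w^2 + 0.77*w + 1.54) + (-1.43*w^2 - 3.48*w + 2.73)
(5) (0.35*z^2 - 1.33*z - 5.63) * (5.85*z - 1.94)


(1) = -h^2 - h + 10
(2) = t^5 - 6*t^4 - 8*t^3 + 66*t^2 + 7*t - 60
(3) = -2*c^4 + c^3 + 12*c + 9
(4) = -3.84*w^2 - 2.71*w + 4.27
(5) = 2.0475*z^3 - 8.4595*z^2 - 30.3553*z + 10.9222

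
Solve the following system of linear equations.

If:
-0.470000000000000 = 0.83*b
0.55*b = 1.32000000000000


Then:
No Solution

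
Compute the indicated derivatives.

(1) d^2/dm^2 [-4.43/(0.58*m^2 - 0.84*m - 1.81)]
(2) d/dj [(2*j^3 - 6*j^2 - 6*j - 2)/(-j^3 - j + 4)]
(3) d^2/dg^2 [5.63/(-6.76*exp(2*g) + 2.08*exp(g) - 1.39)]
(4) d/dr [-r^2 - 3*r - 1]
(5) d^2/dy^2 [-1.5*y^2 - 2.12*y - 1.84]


(1) = (-2.980504*m^2 + 4.316592*m + 4.43*(1.16*m - 0.84)*(2.32*m - 1.68) + 9.301228)/(-0.58*m^2 + 0.84*m + 1.81)^3
(2) = 2*(-3*j^4 - 8*j^3 + 12*j^2 - 24*j - 13)/(j^6 + 2*j^4 - 8*j^3 + j^2 - 8*j + 16)
(3) = (-5.63*(13.52*exp(g) - 2.08)*(27.04*exp(g) - 4.16)*exp(g) + (152.2352*exp(g) - 11.7104)*(6.76*exp(2*g) - 2.08*exp(g) + 1.39))*exp(g)/(6.76*exp(2*g) - 2.08*exp(g) + 1.39)^3
(4) = -2*r - 3
(5) = -3.00000000000000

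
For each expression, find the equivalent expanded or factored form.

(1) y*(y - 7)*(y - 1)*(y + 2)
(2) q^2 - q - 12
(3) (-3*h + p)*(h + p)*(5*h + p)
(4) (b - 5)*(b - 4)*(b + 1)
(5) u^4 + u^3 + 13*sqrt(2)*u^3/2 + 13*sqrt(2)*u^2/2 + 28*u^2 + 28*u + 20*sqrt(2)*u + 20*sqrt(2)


(1) = y^4 - 6*y^3 - 9*y^2 + 14*y
(2) = (q - 4)*(q + 3)
(3) = -15*h^3 - 13*h^2*p + 3*h*p^2 + p^3
(4) = b^3 - 8*b^2 + 11*b + 20
(5) = (u + 1)*(u + 2*sqrt(2))^2*(u + 5*sqrt(2)/2)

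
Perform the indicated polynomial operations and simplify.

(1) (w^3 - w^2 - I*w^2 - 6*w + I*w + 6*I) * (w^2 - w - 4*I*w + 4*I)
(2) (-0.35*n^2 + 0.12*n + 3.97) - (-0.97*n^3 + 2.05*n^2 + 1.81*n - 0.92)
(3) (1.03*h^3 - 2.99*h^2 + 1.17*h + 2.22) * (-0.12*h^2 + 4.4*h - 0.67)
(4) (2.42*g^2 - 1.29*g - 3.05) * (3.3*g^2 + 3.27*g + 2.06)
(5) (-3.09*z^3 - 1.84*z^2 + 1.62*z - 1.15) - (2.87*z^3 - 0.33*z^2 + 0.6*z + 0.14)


(1) = w^5 - 2*w^4 - 5*I*w^4 - 9*w^3 + 10*I*w^3 + 14*w^2 + 25*I*w^2 + 20*w - 30*I*w - 24
(2) = 0.97*n^3 - 2.4*n^2 - 1.69*n + 4.89
(3) = -0.1236*h^5 + 4.8908*h^4 - 13.9865*h^3 + 6.8849*h^2 + 8.9841*h - 1.4874
(4) = 7.986*g^4 + 3.6564*g^3 - 9.2981*g^2 - 12.6309*g - 6.283
(5) = -5.96*z^3 - 1.51*z^2 + 1.02*z - 1.29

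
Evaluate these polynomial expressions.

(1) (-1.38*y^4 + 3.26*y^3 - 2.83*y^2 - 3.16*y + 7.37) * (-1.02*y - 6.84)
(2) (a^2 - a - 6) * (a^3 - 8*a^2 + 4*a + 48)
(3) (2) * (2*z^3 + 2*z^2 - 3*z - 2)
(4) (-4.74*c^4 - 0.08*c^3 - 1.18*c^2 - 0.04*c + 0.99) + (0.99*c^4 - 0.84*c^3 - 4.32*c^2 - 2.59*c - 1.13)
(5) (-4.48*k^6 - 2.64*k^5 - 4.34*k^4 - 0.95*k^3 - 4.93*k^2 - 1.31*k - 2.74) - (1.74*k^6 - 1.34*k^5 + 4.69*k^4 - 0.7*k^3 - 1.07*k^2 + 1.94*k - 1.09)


(1) = 1.4076*y^5 + 6.114*y^4 - 19.4118*y^3 + 22.5804*y^2 + 14.097*y - 50.4108
(2) = a^5 - 9*a^4 + 6*a^3 + 92*a^2 - 72*a - 288
(3) = 4*z^3 + 4*z^2 - 6*z - 4
(4) = -3.75*c^4 - 0.92*c^3 - 5.5*c^2 - 2.63*c - 0.14
(5) = -6.22*k^6 - 1.3*k^5 - 9.03*k^4 - 0.25*k^3 - 3.86*k^2 - 3.25*k - 1.65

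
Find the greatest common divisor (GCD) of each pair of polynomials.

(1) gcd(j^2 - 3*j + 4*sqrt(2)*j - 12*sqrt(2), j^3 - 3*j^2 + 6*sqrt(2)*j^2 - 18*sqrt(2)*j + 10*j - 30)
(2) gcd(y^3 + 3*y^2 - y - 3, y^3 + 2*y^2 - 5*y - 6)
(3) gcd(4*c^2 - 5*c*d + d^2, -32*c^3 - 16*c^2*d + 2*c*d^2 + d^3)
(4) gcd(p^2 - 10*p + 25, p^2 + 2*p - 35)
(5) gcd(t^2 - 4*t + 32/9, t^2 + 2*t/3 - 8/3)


(1) = gcd((j - 3)*(j + 4*sqrt(2)), (j - 3)*(j + sqrt(2))*(j + 5*sqrt(2))) = j - 3
(2) = y^2 + 4*y + 3
(3) = 4*c - d
(4) = gcd((p - 5)^2, (p - 5)*(p + 7)) = p - 5
(5) = t - 4/3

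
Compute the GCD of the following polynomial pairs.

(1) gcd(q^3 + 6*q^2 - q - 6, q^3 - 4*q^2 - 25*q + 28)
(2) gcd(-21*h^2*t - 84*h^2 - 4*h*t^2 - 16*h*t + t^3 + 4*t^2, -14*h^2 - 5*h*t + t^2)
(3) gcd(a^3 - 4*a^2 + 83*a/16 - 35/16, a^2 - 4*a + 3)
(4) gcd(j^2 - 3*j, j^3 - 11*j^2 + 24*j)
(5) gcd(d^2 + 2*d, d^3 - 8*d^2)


(1) = q - 1
(2) = -7*h + t
(3) = a - 1
(4) = gcd(j*(j - 3), j*(j - 8)*(j - 3)) = j^2 - 3*j
(5) = d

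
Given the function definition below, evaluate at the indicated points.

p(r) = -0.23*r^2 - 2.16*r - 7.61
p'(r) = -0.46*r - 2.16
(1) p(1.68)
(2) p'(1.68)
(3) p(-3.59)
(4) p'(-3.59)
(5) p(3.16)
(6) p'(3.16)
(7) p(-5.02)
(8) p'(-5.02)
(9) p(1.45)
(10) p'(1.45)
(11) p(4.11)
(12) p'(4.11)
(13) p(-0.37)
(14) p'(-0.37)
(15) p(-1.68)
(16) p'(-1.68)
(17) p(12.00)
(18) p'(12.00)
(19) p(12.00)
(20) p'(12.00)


(1) = -11.89
(2) = -2.93
(3) = -2.82
(4) = -0.51
(5) = -16.73
(6) = -3.61
(7) = -2.56
(8) = 0.15
(9) = -11.23
(10) = -2.83
(11) = -20.37
(12) = -4.05
(13) = -6.84
(14) = -1.99
(15) = -4.63
(16) = -1.39
(17) = -66.65
(18) = -7.68
(19) = -66.65
(20) = -7.68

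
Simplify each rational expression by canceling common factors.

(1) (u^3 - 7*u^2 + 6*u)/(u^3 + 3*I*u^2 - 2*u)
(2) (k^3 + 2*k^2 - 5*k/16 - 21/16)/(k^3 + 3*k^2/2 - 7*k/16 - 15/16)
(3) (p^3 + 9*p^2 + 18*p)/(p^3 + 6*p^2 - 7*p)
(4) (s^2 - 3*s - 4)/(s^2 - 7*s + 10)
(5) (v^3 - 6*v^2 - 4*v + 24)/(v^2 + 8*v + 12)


(1) = (u^2 - 7*u + 6)/(u^2 + 3*I*u - 2)
(2) = (4*k + 7)/(4*k + 5)
(3) = (p^2 + 9*p + 18)/(p^2 + 6*p - 7)
(4) = (s^2 - 3*s - 4)/(s^2 - 7*s + 10)
(5) = (v^2 - 8*v + 12)/(v + 6)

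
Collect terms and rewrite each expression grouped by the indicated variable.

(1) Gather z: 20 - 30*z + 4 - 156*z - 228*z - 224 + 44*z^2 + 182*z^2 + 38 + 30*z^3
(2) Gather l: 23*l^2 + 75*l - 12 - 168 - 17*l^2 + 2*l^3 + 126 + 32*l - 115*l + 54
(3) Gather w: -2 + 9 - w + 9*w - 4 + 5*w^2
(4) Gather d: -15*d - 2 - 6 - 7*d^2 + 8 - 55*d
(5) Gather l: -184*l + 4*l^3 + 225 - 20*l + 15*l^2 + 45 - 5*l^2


(1) = 30*z^3 + 226*z^2 - 414*z - 162
(2) = 2*l^3 + 6*l^2 - 8*l
(3) = 5*w^2 + 8*w + 3
(4) = -7*d^2 - 70*d
(5) = 4*l^3 + 10*l^2 - 204*l + 270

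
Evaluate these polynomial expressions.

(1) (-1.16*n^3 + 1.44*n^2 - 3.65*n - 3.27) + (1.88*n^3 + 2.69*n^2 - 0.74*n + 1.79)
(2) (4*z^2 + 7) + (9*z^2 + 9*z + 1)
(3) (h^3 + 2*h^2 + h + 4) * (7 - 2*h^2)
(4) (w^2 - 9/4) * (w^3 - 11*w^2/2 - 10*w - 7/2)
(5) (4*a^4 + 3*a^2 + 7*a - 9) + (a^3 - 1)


(1) = 0.72*n^3 + 4.13*n^2 - 4.39*n - 1.48
(2) = 13*z^2 + 9*z + 8
(3) = -2*h^5 - 4*h^4 + 5*h^3 + 6*h^2 + 7*h + 28
(4) = w^5 - 11*w^4/2 - 49*w^3/4 + 71*w^2/8 + 45*w/2 + 63/8
(5) = 4*a^4 + a^3 + 3*a^2 + 7*a - 10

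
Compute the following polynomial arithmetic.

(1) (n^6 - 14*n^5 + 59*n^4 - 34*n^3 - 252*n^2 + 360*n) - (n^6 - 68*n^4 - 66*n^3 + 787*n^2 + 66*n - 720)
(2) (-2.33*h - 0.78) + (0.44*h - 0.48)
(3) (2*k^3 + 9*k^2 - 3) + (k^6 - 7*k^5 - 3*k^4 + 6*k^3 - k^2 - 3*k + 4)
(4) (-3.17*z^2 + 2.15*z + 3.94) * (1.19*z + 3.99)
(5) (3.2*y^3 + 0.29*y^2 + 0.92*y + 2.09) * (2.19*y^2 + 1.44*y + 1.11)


(1) = -14*n^5 + 127*n^4 + 32*n^3 - 1039*n^2 + 294*n + 720
(2) = -1.89*h - 1.26
(3) = k^6 - 7*k^5 - 3*k^4 + 8*k^3 + 8*k^2 - 3*k + 1
(4) = -3.7723*z^3 - 10.0898*z^2 + 13.2671*z + 15.7206
(5) = 7.008*y^5 + 5.2431*y^4 + 5.9844*y^3 + 6.2238*y^2 + 4.0308*y + 2.3199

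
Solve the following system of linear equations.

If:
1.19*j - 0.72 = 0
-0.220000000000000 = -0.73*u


Then:
j = 0.61
u = 0.30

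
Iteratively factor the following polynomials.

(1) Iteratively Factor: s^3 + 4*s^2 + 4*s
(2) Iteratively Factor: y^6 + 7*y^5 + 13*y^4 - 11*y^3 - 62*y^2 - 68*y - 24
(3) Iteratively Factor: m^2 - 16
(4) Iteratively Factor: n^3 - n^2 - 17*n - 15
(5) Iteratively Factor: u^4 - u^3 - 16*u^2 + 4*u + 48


(1) = (s)*(s^2 + 4*s + 4) = s*(s + 2)*(s + 2)
(2) = (y + 1)*(y^5 + 6*y^4 + 7*y^3 - 18*y^2 - 44*y - 24) = (y + 1)*(y + 2)*(y^4 + 4*y^3 - y^2 - 16*y - 12) = (y - 2)*(y + 1)*(y + 2)*(y^3 + 6*y^2 + 11*y + 6) = (y - 2)*(y + 1)*(y + 2)*(y + 3)*(y^2 + 3*y + 2) = (y - 2)*(y + 1)*(y + 2)^2*(y + 3)*(y + 1)
(3) = (m - 4)*(m + 4)
(4) = (n - 5)*(n^2 + 4*n + 3) = (n - 5)*(n + 1)*(n + 3)
(5) = (u + 3)*(u^3 - 4*u^2 - 4*u + 16) = (u + 2)*(u + 3)*(u^2 - 6*u + 8) = (u - 2)*(u + 2)*(u + 3)*(u - 4)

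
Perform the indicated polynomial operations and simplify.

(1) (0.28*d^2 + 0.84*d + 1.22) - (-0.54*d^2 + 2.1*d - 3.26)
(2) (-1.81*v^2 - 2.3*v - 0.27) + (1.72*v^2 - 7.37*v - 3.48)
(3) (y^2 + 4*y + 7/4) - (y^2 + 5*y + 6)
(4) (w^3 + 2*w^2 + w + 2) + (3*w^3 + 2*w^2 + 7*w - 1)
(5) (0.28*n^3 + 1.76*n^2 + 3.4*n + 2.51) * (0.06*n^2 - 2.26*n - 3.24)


(1) = 0.82*d^2 - 1.26*d + 4.48
(2) = -0.09*v^2 - 9.67*v - 3.75
(3) = -y - 17/4
(4) = 4*w^3 + 4*w^2 + 8*w + 1
(5) = 0.0168*n^5 - 0.5272*n^4 - 4.6808*n^3 - 13.2358*n^2 - 16.6886*n - 8.1324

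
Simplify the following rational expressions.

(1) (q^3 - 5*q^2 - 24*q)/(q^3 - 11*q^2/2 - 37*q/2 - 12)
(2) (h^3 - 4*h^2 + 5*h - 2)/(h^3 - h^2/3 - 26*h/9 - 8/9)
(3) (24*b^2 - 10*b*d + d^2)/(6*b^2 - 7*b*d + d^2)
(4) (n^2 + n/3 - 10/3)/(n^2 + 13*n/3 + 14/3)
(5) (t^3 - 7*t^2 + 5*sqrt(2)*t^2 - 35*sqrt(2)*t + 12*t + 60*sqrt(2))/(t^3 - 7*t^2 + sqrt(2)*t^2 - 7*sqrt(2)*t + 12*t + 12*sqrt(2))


(1) = (2*q^2 + 6*q)/(2*q^2 + 5*q + 3)
(2) = (9*h^2 - 18*h + 9)/(9*h^2 + 15*h + 4)
(3) = (4*b - d)/(b - d)
(4) = (3*n - 5)/(3*n + 7)
(5) = (t + 5*sqrt(2))/(t + sqrt(2))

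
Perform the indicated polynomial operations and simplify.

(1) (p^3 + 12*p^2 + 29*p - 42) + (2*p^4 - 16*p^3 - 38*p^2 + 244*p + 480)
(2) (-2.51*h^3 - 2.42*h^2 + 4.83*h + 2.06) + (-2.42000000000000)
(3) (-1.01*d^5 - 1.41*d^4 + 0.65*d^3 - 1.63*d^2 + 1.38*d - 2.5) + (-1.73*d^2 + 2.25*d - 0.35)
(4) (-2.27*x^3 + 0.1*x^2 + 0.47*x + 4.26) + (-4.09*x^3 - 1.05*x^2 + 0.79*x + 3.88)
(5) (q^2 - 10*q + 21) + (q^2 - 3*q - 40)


(1) = 2*p^4 - 15*p^3 - 26*p^2 + 273*p + 438
(2) = -2.51*h^3 - 2.42*h^2 + 4.83*h - 0.36
(3) = -1.01*d^5 - 1.41*d^4 + 0.65*d^3 - 3.36*d^2 + 3.63*d - 2.85
(4) = -6.36*x^3 - 0.95*x^2 + 1.26*x + 8.14
(5) = 2*q^2 - 13*q - 19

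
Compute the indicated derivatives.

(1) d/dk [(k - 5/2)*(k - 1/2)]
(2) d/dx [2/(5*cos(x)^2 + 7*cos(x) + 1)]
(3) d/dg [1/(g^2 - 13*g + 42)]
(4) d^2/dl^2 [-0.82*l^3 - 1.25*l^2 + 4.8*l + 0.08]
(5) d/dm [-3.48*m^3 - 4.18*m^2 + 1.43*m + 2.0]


(1) = 2*k - 3
(2) = 2*(10*cos(x) + 7)*sin(x)/(5*cos(x)^2 + 7*cos(x) + 1)^2
(3) = (13 - 2*g)/(g^2 - 13*g + 42)^2
(4) = -4.92*l - 2.5
(5) = -10.44*m^2 - 8.36*m + 1.43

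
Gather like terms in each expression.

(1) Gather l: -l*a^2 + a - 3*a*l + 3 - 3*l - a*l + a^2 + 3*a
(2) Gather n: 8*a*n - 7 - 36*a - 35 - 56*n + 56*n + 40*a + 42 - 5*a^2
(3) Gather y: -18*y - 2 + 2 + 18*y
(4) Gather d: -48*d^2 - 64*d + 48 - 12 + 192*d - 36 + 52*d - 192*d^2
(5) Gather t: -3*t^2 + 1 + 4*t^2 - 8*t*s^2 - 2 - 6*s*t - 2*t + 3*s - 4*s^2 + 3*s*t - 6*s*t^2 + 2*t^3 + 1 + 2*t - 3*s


(1) = a^2 + 4*a + l*(-a^2 - 4*a - 3) + 3
(2) = -5*a^2 + 8*a*n + 4*a
(3) = 0
(4) = -240*d^2 + 180*d
(5) = -4*s^2 + 2*t^3 + t^2*(1 - 6*s) + t*(-8*s^2 - 3*s)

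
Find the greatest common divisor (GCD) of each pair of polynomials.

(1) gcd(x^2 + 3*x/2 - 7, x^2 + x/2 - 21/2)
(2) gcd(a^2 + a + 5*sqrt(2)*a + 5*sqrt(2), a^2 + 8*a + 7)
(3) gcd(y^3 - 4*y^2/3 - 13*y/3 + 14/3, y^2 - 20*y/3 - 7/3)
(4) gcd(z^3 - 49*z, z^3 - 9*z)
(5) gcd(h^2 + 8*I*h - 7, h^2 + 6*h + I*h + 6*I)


(1) = gcd((x - 2)*(x + 7/2), (x - 3)*(x + 7/2)) = x + 7/2
(2) = a + 1
(3) = 1
(4) = gcd(z*(z - 7)*(z + 7), z*(z - 3)*(z + 3)) = z
(5) = gcd((h + I)*(h + 7*I), (h + 6)*(h + I)) = h + I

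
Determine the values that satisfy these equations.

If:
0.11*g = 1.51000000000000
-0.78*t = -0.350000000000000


Then:
g = 13.73
t = 0.45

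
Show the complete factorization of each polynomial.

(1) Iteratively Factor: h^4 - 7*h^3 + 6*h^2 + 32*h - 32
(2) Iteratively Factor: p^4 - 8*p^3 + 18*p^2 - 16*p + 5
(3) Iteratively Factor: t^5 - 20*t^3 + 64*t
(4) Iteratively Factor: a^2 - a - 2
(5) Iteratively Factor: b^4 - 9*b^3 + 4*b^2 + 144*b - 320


(1) = (h - 4)*(h^3 - 3*h^2 - 6*h + 8) = (h - 4)*(h - 1)*(h^2 - 2*h - 8) = (h - 4)^2*(h - 1)*(h + 2)
(2) = (p - 1)*(p^3 - 7*p^2 + 11*p - 5) = (p - 1)^2*(p^2 - 6*p + 5) = (p - 5)*(p - 1)^2*(p - 1)
(3) = (t + 2)*(t^4 - 2*t^3 - 16*t^2 + 32*t) = t*(t + 2)*(t^3 - 2*t^2 - 16*t + 32) = t*(t - 2)*(t + 2)*(t^2 - 16) = t*(t - 4)*(t - 2)*(t + 2)*(t + 4)
(4) = (a - 2)*(a + 1)
(5) = (b - 4)*(b^3 - 5*b^2 - 16*b + 80) = (b - 4)*(b + 4)*(b^2 - 9*b + 20) = (b - 4)^2*(b + 4)*(b - 5)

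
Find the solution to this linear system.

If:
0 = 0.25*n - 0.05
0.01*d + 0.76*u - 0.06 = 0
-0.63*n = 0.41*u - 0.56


Then:
d = -74.45
n = 0.20
u = 1.06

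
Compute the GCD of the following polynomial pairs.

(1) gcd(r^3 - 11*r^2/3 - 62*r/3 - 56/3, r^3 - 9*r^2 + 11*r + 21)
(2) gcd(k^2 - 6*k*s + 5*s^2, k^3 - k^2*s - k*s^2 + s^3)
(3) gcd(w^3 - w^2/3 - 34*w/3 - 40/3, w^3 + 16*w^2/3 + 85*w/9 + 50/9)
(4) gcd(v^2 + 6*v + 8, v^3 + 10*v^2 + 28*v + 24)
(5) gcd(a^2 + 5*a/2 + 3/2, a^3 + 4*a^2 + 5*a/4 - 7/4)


(1) = r - 7
(2) = gcd((k - 5*s)*(k - s), (k - s)^2*(k + s)) = -k + s
(3) = w^2 + 11*w/3 + 10/3
(4) = gcd((v + 2)*(v + 4), (v + 2)^2*(v + 6)) = v + 2
(5) = a + 1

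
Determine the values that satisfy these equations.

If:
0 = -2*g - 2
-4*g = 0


Then:
No Solution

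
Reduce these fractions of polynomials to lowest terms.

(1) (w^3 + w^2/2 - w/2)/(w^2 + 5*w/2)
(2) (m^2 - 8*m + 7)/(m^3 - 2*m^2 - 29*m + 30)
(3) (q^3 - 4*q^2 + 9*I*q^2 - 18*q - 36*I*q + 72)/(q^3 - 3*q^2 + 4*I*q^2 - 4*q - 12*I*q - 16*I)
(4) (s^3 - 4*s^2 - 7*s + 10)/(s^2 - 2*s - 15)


(1) = (2*w^2 + w - 1)/(2*w + 5)
(2) = (m - 7)/(m^2 - m - 30)
(3) = (q^2 + 9*I*q - 18)/(q^2 + q*(1 + 4*I) + 4*I)
(4) = (s^2 + s - 2)/(s + 3)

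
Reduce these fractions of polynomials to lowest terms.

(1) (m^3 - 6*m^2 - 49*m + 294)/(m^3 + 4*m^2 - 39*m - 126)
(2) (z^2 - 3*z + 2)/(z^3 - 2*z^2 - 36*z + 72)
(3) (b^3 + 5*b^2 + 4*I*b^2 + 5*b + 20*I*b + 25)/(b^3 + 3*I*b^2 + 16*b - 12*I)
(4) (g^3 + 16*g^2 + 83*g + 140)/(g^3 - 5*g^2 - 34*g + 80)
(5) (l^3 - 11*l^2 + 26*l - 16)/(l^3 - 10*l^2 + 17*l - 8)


(1) = (m - 7)/(m + 3)
(2) = (z - 1)/(z^2 - 36)
(3) = (b^2 + b*(5 + 5*I) + 25*I)/(b^2 + 4*I*b + 12)
(4) = (g^2 + 11*g + 28)/(g^2 - 10*g + 16)
(5) = (l - 2)/(l - 1)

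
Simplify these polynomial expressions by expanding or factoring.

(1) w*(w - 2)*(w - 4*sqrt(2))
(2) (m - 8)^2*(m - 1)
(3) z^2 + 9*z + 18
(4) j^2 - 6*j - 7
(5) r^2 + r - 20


(1) = w^3 - 4*sqrt(2)*w^2 - 2*w^2 + 8*sqrt(2)*w
(2) = m^3 - 17*m^2 + 80*m - 64
(3) = (z + 3)*(z + 6)
(4) = (j - 7)*(j + 1)
(5) = (r - 4)*(r + 5)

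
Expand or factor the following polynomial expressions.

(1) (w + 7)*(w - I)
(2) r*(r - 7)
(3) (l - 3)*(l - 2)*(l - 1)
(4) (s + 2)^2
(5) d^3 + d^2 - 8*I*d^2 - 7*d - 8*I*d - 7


(1) = w^2 + 7*w - I*w - 7*I
(2) = r^2 - 7*r
(3) = l^3 - 6*l^2 + 11*l - 6
(4) = s^2 + 4*s + 4
(5) = (d + 1)*(d - 7*I)*(d - I)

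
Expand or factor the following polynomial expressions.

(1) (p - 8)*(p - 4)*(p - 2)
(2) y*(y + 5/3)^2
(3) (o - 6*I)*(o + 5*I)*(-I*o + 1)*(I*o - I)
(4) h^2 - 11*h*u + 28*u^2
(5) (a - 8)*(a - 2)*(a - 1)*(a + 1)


(1) = p^3 - 14*p^2 + 56*p - 64
(2) = y^3 + 10*y^2/3 + 25*y/9
(3) = o^4 - o^3 + 31*o^2 - 31*o + 30*I*o - 30*I
(4) = (h - 7*u)*(h - 4*u)
(5) = a^4 - 10*a^3 + 15*a^2 + 10*a - 16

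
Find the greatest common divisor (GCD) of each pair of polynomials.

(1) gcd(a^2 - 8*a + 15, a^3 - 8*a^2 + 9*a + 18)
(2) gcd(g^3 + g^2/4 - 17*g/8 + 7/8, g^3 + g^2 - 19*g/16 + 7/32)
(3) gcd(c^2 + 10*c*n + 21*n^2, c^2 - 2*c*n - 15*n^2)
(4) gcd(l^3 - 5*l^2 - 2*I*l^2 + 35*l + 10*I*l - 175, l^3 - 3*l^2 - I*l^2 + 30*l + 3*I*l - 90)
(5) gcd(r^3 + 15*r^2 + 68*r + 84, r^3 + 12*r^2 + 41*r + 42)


(1) = a - 3
(2) = g^2 + 5*g/4 - 7/8
(3) = c + 3*n
(4) = gcd((l - 5)*(l - 7*I)*(l + 5*I), (l - 3)*(l - 6*I)*(l + 5*I)) = l + 5*I
(5) = r^2 + 9*r + 14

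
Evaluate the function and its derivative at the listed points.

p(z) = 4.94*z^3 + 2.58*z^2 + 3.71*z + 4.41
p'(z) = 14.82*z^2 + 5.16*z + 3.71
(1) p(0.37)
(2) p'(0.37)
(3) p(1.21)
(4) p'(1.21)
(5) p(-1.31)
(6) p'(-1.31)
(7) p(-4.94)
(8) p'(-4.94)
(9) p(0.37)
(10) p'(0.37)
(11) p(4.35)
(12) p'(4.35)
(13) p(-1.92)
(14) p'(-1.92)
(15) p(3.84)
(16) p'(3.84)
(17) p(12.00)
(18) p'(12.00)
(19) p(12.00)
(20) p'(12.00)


(1) = 6.39
(2) = 7.65
(3) = 21.43
(4) = 31.65
(5) = -7.13
(6) = 22.38
(7) = -546.49
(8) = 339.88
(9) = 6.39
(10) = 7.65
(11) = 475.99
(12) = 306.59
(13) = -28.17
(14) = 48.44
(15) = 336.42
(16) = 242.05
(17) = 8956.77
(18) = 2199.71
(19) = 8956.77
(20) = 2199.71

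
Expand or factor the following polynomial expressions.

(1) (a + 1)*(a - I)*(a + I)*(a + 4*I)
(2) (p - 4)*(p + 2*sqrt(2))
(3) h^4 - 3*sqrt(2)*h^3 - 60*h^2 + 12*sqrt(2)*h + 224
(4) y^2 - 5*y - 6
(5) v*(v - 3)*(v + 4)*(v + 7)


(1) = a^4 + a^3 + 4*I*a^3 + a^2 + 4*I*a^2 + a + 4*I*a + 4*I
(2) = p^2 - 4*p + 2*sqrt(2)*p - 8*sqrt(2)
(3) = (h - 2)*(h + 2)*(h - 7*sqrt(2))*(h + 4*sqrt(2))
(4) = (y - 6)*(y + 1)
(5) = v^4 + 8*v^3 - 5*v^2 - 84*v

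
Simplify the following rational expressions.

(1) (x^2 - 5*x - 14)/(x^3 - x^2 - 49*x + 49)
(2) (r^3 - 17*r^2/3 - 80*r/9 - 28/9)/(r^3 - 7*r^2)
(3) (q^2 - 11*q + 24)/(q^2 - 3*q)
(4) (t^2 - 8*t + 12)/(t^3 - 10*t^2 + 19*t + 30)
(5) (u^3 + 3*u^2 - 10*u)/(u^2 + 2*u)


(1) = (x + 2)/(x^2 + 6*x - 7)
(2) = (9*r^2 + 12*r + 4)/(9*r^2)
(3) = (q - 8)/q
(4) = (t - 2)/(t^2 - 4*t - 5)
(5) = (u^2 + 3*u - 10)/(u + 2)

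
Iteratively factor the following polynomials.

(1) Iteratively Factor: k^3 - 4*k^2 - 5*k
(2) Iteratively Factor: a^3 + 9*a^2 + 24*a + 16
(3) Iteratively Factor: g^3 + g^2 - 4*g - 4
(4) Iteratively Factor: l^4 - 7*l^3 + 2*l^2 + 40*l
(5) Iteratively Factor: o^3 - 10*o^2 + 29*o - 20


(1) = (k + 1)*(k^2 - 5*k) = k*(k + 1)*(k - 5)
(2) = (a + 4)*(a^2 + 5*a + 4) = (a + 4)^2*(a + 1)
(3) = (g + 1)*(g^2 - 4) = (g - 2)*(g + 1)*(g + 2)
(4) = (l - 5)*(l^3 - 2*l^2 - 8*l) = (l - 5)*(l - 4)*(l^2 + 2*l) = (l - 5)*(l - 4)*(l + 2)*(l)
(5) = (o - 1)*(o^2 - 9*o + 20) = (o - 5)*(o - 1)*(o - 4)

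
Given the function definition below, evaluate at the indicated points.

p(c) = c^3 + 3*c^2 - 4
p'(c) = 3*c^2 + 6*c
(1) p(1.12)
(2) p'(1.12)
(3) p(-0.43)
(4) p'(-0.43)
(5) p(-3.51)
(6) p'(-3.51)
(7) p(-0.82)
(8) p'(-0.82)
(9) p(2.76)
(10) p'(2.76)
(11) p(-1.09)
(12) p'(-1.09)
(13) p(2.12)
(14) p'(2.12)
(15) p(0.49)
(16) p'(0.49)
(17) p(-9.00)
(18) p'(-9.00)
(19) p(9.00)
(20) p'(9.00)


(1) = 1.17
(2) = 10.48
(3) = -3.52
(4) = -2.03
(5) = -10.28
(6) = 15.90
(7) = -2.53
(8) = -2.90
(9) = 39.88
(10) = 39.41
(11) = -1.73
(12) = -2.98
(13) = 19.01
(14) = 26.20
(15) = -3.16
(16) = 3.66
(17) = -490.00
(18) = 189.00
(19) = 968.00
(20) = 297.00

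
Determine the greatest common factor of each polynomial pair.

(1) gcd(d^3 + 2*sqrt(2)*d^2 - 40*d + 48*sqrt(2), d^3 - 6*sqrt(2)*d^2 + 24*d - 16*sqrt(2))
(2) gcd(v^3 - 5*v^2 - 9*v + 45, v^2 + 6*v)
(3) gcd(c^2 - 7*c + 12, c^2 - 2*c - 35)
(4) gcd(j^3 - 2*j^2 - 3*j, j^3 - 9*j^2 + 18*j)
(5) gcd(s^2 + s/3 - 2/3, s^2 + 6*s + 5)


(1) = d^2 - 4*sqrt(2)*d + 8
(2) = gcd((v - 5)*(v - 3)*(v + 3), v*(v + 6)) = 1
(3) = gcd((c - 4)*(c - 3), (c - 7)*(c + 5)) = 1
(4) = j^2 - 3*j
(5) = s + 1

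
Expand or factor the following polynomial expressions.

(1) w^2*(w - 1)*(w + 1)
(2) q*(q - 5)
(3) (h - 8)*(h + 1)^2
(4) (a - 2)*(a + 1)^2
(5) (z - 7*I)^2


(1) = w^4 - w^2
(2) = q^2 - 5*q
(3) = h^3 - 6*h^2 - 15*h - 8
(4) = a^3 - 3*a - 2
(5) = z^2 - 14*I*z - 49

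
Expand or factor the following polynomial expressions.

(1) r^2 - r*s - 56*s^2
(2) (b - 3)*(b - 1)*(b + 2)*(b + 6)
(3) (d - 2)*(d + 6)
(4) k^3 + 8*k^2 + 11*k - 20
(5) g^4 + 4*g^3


(1) = (r - 8*s)*(r + 7*s)
(2) = b^4 + 4*b^3 - 17*b^2 - 24*b + 36
(3) = d^2 + 4*d - 12
(4) = (k - 1)*(k + 4)*(k + 5)
(5) = g^3*(g + 4)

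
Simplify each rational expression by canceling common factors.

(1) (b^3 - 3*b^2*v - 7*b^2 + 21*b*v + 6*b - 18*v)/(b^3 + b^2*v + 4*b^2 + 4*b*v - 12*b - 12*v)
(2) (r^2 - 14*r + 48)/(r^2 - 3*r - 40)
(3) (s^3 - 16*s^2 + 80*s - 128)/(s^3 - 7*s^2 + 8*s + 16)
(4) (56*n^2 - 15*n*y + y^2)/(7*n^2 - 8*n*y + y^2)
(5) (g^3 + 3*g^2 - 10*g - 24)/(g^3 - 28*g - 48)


(1) = (b^3 - 3*b^2*v - 7*b^2 + 21*b*v + 6*b - 18*v)/(b^3 + b^2*v + 4*b^2 + 4*b*v - 12*b - 12*v)
(2) = (r - 6)/(r + 5)
(3) = (s - 8)/(s + 1)
(4) = (-8*n + y)/(-n + y)
(5) = (g - 3)/(g - 6)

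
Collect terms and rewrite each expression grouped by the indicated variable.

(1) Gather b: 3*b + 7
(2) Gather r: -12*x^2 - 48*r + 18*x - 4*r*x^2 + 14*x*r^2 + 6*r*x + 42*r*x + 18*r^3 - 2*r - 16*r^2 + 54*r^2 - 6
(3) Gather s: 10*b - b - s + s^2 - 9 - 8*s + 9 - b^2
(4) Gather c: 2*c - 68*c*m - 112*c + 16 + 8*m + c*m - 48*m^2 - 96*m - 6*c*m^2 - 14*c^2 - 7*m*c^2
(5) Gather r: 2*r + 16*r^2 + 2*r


(1) = 3*b + 7
(2) = 18*r^3 + r^2*(14*x + 38) + r*(-4*x^2 + 48*x - 50) - 12*x^2 + 18*x - 6
(3) = -b^2 + 9*b + s^2 - 9*s
(4) = c^2*(-7*m - 14) + c*(-6*m^2 - 67*m - 110) - 48*m^2 - 88*m + 16
(5) = 16*r^2 + 4*r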